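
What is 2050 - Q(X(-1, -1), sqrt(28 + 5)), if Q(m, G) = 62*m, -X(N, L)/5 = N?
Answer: 1740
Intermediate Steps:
X(N, L) = -5*N
2050 - Q(X(-1, -1), sqrt(28 + 5)) = 2050 - 62*(-5*(-1)) = 2050 - 62*5 = 2050 - 1*310 = 2050 - 310 = 1740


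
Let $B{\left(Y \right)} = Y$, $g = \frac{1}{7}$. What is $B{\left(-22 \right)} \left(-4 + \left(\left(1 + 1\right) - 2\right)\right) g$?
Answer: $\frac{88}{7} \approx 12.571$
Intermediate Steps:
$g = \frac{1}{7} \approx 0.14286$
$B{\left(-22 \right)} \left(-4 + \left(\left(1 + 1\right) - 2\right)\right) g = - 22 \left(-4 + \left(\left(1 + 1\right) - 2\right)\right) \frac{1}{7} = - 22 \left(-4 + \left(2 - 2\right)\right) \frac{1}{7} = - 22 \left(-4 + 0\right) \frac{1}{7} = - 22 \left(\left(-4\right) \frac{1}{7}\right) = \left(-22\right) \left(- \frac{4}{7}\right) = \frac{88}{7}$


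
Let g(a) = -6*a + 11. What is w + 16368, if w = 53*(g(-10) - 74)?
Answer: 16209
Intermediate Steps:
g(a) = 11 - 6*a
w = -159 (w = 53*((11 - 6*(-10)) - 74) = 53*((11 + 60) - 74) = 53*(71 - 74) = 53*(-3) = -159)
w + 16368 = -159 + 16368 = 16209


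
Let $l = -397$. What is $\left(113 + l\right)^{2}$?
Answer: $80656$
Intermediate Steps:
$\left(113 + l\right)^{2} = \left(113 - 397\right)^{2} = \left(-284\right)^{2} = 80656$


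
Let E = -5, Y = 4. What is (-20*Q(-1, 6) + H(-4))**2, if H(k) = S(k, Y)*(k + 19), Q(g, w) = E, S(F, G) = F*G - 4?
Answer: 40000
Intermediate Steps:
S(F, G) = -4 + F*G
Q(g, w) = -5
H(k) = (-4 + 4*k)*(19 + k) (H(k) = (-4 + k*4)*(k + 19) = (-4 + 4*k)*(19 + k))
(-20*Q(-1, 6) + H(-4))**2 = (-20*(-5) + 4*(-1 - 4)*(19 - 4))**2 = (100 + 4*(-5)*15)**2 = (100 - 300)**2 = (-200)**2 = 40000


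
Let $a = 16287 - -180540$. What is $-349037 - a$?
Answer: $-545864$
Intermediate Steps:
$a = 196827$ ($a = 16287 + 180540 = 196827$)
$-349037 - a = -349037 - 196827 = -545864$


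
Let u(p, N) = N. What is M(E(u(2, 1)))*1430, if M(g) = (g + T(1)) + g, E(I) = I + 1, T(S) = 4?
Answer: 11440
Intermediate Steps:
E(I) = 1 + I
M(g) = 4 + 2*g (M(g) = (g + 4) + g = (4 + g) + g = 4 + 2*g)
M(E(u(2, 1)))*1430 = (4 + 2*(1 + 1))*1430 = (4 + 2*2)*1430 = (4 + 4)*1430 = 8*1430 = 11440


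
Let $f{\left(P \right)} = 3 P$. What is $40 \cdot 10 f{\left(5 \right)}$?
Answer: $6000$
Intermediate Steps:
$40 \cdot 10 f{\left(5 \right)} = 40 \cdot 10 \cdot 3 \cdot 5 = 400 \cdot 15 = 6000$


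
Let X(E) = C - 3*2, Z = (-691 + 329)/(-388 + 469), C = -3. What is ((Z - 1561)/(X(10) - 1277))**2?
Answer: 16079000809/10850555556 ≈ 1.4819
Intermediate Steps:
Z = -362/81 ≈ -4.4691
X(E) = -9 (X(E) = -3 - 3*2 = -3 - 6 = -9)
((Z - 1561)/(X(10) - 1277))**2 = ((-362/81 - 1561)/(-9 - 1277))**2 = (-126803/81/(-1286))**2 = (-126803/81*(-1/1286))**2 = (126803/104166)**2 = 16079000809/10850555556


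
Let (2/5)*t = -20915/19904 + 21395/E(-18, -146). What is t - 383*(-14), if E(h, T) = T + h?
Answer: 8214875161/1632128 ≈ 5033.2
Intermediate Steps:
t = -536595175/1632128 (t = 5*(-20915/19904 + 21395/(-146 - 18))/2 = 5*(-20915*1/19904 + 21395/(-164))/2 = 5*(-20915/19904 + 21395*(-1/164))/2 = 5*(-20915/19904 - 21395/164)/2 = (5/2)*(-107319035/816064) = -536595175/1632128 ≈ -328.77)
t - 383*(-14) = -536595175/1632128 - 383*(-14) = -536595175/1632128 - 1*(-5362) = -536595175/1632128 + 5362 = 8214875161/1632128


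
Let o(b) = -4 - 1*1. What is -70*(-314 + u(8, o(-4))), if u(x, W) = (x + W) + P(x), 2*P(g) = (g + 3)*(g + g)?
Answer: 15610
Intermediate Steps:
o(b) = -5 (o(b) = -4 - 1 = -5)
P(g) = g*(3 + g) (P(g) = ((g + 3)*(g + g))/2 = ((3 + g)*(2*g))/2 = (2*g*(3 + g))/2 = g*(3 + g))
u(x, W) = W + x + x*(3 + x) (u(x, W) = (x + W) + x*(3 + x) = (W + x) + x*(3 + x) = W + x + x*(3 + x))
-70*(-314 + u(8, o(-4))) = -70*(-314 + (-5 + 8 + 8*(3 + 8))) = -70*(-314 + (-5 + 8 + 8*11)) = -70*(-314 + (-5 + 8 + 88)) = -70*(-314 + 91) = -70*(-223) = 15610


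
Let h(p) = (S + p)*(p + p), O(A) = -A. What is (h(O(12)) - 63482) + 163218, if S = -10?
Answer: 100264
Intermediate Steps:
h(p) = 2*p*(-10 + p) (h(p) = (-10 + p)*(p + p) = (-10 + p)*(2*p) = 2*p*(-10 + p))
(h(O(12)) - 63482) + 163218 = (2*(-1*12)*(-10 - 1*12) - 63482) + 163218 = (2*(-12)*(-10 - 12) - 63482) + 163218 = (2*(-12)*(-22) - 63482) + 163218 = (528 - 63482) + 163218 = -62954 + 163218 = 100264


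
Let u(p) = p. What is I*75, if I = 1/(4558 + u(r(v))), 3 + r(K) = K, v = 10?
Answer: 15/913 ≈ 0.016429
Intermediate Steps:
r(K) = -3 + K
I = 1/4565 (I = 1/(4558 + (-3 + 10)) = 1/(4558 + 7) = 1/4565 ≈ 0.00021906)
I*75 = (1/4565)*75 = 15/913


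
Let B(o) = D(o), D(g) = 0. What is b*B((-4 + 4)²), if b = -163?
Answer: 0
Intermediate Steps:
B(o) = 0
b*B((-4 + 4)²) = -163*0 = 0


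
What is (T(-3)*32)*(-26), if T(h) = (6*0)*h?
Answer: 0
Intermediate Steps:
T(h) = 0 (T(h) = 0*h = 0)
(T(-3)*32)*(-26) = (0*32)*(-26) = 0*(-26) = 0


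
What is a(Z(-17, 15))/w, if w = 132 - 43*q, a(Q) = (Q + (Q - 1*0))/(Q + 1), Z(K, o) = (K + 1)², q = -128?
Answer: 128/362113 ≈ 0.00035348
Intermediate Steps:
Z(K, o) = (1 + K)²
a(Q) = 2*Q/(1 + Q) (a(Q) = (Q + (Q + 0))/(1 + Q) = (Q + Q)/(1 + Q) = (2*Q)/(1 + Q) = 2*Q/(1 + Q))
w = 5636 (w = 132 - 43*(-128) = 132 + 5504 = 5636)
a(Z(-17, 15))/w = (2*(1 - 17)²/(1 + (1 - 17)²))/5636 = (2*(-16)²/(1 + (-16)²))*(1/5636) = (2*256/(1 + 256))*(1/5636) = (2*256/257)*(1/5636) = (2*256*(1/257))*(1/5636) = (512/257)*(1/5636) = 128/362113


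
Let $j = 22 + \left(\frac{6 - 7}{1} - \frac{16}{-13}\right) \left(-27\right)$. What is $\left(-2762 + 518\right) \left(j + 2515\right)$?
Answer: $- \frac{73827600}{13} \approx -5.679 \cdot 10^{6}$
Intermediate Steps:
$j = \frac{205}{13}$ ($j = 22 + \left(\left(-1\right) 1 - - \frac{16}{13}\right) \left(-27\right) = 22 + \left(-1 + \frac{16}{13}\right) \left(-27\right) = 22 + \frac{3}{13} \left(-27\right) = 22 - \frac{81}{13} = \frac{205}{13} \approx 15.769$)
$\left(-2762 + 518\right) \left(j + 2515\right) = \left(-2762 + 518\right) \left(\frac{205}{13} + 2515\right) = \left(-2244\right) \frac{32900}{13} = - \frac{73827600}{13}$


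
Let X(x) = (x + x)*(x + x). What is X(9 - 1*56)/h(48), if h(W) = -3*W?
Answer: -2209/36 ≈ -61.361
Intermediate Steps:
X(x) = 4*x² (X(x) = (2*x)*(2*x) = 4*x²)
X(9 - 1*56)/h(48) = (4*(9 - 1*56)²)/((-3*48)) = (4*(9 - 56)²)/(-144) = (4*(-47)²)*(-1/144) = (4*2209)*(-1/144) = 8836*(-1/144) = -2209/36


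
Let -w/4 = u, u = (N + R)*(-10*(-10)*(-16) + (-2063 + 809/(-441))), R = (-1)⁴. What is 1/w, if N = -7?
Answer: -147/12929536 ≈ -1.1369e-5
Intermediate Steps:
R = 1
u = 3232384/147 (u = (-7 + 1)*(-10*(-10)*(-16) + (-2063 + 809/(-441))) = -6*(100*(-16) + (-2063 + 809*(-1/441))) = -6*(-1600 + (-2063 - 809/441)) = -6*(-1600 - 910592/441) = -6*(-1616192/441) = 3232384/147 ≈ 21989.)
w = -12929536/147 (w = -4*3232384/147 = -12929536/147 ≈ -87956.)
1/w = 1/(-12929536/147) = -147/12929536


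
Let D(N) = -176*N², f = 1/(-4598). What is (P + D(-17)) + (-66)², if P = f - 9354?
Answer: -256853477/4598 ≈ -55862.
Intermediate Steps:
f = -1/4598 ≈ -0.00021749
P = -43009693/4598 (P = -1/4598 - 9354 = -43009693/4598 ≈ -9354.0)
(P + D(-17)) + (-66)² = (-43009693/4598 - 176*(-17)²) + (-66)² = (-43009693/4598 - 176*289) + 4356 = (-43009693/4598 - 50864) + 4356 = -276882365/4598 + 4356 = -256853477/4598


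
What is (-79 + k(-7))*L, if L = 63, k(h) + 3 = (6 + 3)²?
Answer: -63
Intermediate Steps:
k(h) = 78 (k(h) = -3 + (6 + 3)² = -3 + 9² = -3 + 81 = 78)
(-79 + k(-7))*L = (-79 + 78)*63 = -1*63 = -63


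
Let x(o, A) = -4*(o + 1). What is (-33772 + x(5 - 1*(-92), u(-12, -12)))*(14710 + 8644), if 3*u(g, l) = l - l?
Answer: -797866056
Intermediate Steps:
u(g, l) = 0 (u(g, l) = (l - l)/3 = (⅓)*0 = 0)
x(o, A) = -4 - 4*o (x(o, A) = -4*(1 + o) = -4 - 4*o)
(-33772 + x(5 - 1*(-92), u(-12, -12)))*(14710 + 8644) = (-33772 + (-4 - 4*(5 - 1*(-92))))*(14710 + 8644) = (-33772 + (-4 - 4*(5 + 92)))*23354 = (-33772 + (-4 - 4*97))*23354 = (-33772 + (-4 - 388))*23354 = (-33772 - 392)*23354 = -34164*23354 = -797866056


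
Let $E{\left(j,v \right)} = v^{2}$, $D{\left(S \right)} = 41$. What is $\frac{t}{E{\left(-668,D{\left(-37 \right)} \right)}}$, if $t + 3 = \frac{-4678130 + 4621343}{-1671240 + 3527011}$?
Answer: $- \frac{5624100}{3119551051} \approx -0.0018029$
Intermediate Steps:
$t = - \frac{5624100}{1855771}$ ($t = -3 + \frac{-4678130 + 4621343}{-1671240 + 3527011} = -3 - \frac{56787}{1855771} = - \frac{5624100}{1855771} \approx -3.0306$)
$\frac{t}{E{\left(-668,D{\left(-37 \right)} \right)}} = - \frac{5624100}{1855771 \cdot 41^{2}} = - \frac{5624100}{1855771 \cdot 1681} = \left(- \frac{5624100}{1855771}\right) \frac{1}{1681} = - \frac{5624100}{3119551051}$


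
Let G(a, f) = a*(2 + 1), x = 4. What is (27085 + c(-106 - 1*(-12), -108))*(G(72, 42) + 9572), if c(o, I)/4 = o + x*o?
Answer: 246706540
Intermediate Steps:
G(a, f) = 3*a (G(a, f) = a*3 = 3*a)
c(o, I) = 20*o (c(o, I) = 4*(o + 4*o) = 4*(5*o) = 20*o)
(27085 + c(-106 - 1*(-12), -108))*(G(72, 42) + 9572) = (27085 + 20*(-106 - 1*(-12)))*(3*72 + 9572) = (27085 + 20*(-106 + 12))*(216 + 9572) = (27085 + 20*(-94))*9788 = (27085 - 1880)*9788 = 25205*9788 = 246706540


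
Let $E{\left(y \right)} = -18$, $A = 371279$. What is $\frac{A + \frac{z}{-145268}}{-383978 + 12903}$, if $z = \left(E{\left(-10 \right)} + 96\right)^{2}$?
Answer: $- \frac{13483737922}{13476330775} \approx -1.0005$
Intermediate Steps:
$z = 6084$ ($z = \left(-18 + 96\right)^{2} = 78^{2} = 6084$)
$\frac{A + \frac{z}{-145268}}{-383978 + 12903} = \frac{371279 + \frac{6084}{-145268}}{-383978 + 12903} = \frac{371279 + 6084 \left(- \frac{1}{145268}\right)}{-371075} = \left(371279 - \frac{1521}{36317}\right) \left(- \frac{1}{371075}\right) = \frac{13483737922}{36317} \left(- \frac{1}{371075}\right) = - \frac{13483737922}{13476330775}$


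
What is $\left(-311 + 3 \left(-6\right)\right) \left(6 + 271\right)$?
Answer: $-91133$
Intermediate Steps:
$\left(-311 + 3 \left(-6\right)\right) \left(6 + 271\right) = \left(-311 - 18\right) 277 = \left(-329\right) 277 = -91133$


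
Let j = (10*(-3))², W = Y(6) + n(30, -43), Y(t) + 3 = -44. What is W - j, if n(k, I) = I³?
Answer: -80454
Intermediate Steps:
Y(t) = -47 (Y(t) = -3 - 44 = -47)
W = -79554 (W = -47 + (-43)³ = -47 - 79507 = -79554)
j = 900 (j = (-30)² = 900)
W - j = -79554 - 1*900 = -79554 - 900 = -80454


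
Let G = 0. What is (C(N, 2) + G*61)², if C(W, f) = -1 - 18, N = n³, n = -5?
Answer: 361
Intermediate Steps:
N = -125 (N = (-5)³ = -125)
C(W, f) = -19
(C(N, 2) + G*61)² = (-19 + 0*61)² = (-19 + 0)² = (-19)² = 361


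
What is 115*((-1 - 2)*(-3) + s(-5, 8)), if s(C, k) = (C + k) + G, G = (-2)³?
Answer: 460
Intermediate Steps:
G = -8
s(C, k) = -8 + C + k (s(C, k) = (C + k) - 8 = -8 + C + k)
115*((-1 - 2)*(-3) + s(-5, 8)) = 115*((-1 - 2)*(-3) + (-8 - 5 + 8)) = 115*(-3*(-3) - 5) = 115*(9 - 5) = 115*4 = 460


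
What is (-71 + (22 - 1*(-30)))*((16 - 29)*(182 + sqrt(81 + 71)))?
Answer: 44954 + 494*sqrt(38) ≈ 47999.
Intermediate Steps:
(-71 + (22 - 1*(-30)))*((16 - 29)*(182 + sqrt(81 + 71))) = (-71 + (22 + 30))*(-13*(182 + sqrt(152))) = (-71 + 52)*(-13*(182 + 2*sqrt(38))) = -19*(-2366 - 26*sqrt(38)) = 44954 + 494*sqrt(38)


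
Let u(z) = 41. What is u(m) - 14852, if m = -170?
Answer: -14811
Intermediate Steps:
u(m) - 14852 = 41 - 14852 = -14811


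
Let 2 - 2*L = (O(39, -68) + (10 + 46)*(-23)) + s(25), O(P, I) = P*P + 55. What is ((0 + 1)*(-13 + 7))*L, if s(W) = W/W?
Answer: 861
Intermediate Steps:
s(W) = 1
O(P, I) = 55 + P² (O(P, I) = P² + 55 = 55 + P²)
L = -287/2 (L = 1 - (((55 + 39²) + (10 + 46)*(-23)) + 1)/2 = 1 - (((55 + 1521) + 56*(-23)) + 1)/2 = 1 - ((1576 - 1288) + 1)/2 = 1 - (288 + 1)/2 = 1 - ½*289 = 1 - 289/2 = -287/2 ≈ -143.50)
((0 + 1)*(-13 + 7))*L = ((0 + 1)*(-13 + 7))*(-287/2) = (1*(-6))*(-287/2) = -6*(-287/2) = 861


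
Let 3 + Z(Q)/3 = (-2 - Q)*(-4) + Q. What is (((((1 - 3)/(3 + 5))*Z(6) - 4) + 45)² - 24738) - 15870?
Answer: -646247/16 ≈ -40390.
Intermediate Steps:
Z(Q) = 15 + 15*Q (Z(Q) = -9 + 3*((-2 - Q)*(-4) + Q) = -9 + 3*((8 + 4*Q) + Q) = -9 + 3*(8 + 5*Q) = -9 + (24 + 15*Q) = 15 + 15*Q)
(((((1 - 3)/(3 + 5))*Z(6) - 4) + 45)² - 24738) - 15870 = (((((1 - 3)/(3 + 5))*(15 + 15*6) - 4) + 45)² - 24738) - 15870 = ((((-2/8)*(15 + 90) - 4) + 45)² - 24738) - 15870 = (((-2*⅛*105 - 4) + 45)² - 24738) - 15870 = (((-¼*105 - 4) + 45)² - 24738) - 15870 = (((-105/4 - 4) + 45)² - 24738) - 15870 = ((-121/4 + 45)² - 24738) - 15870 = ((59/4)² - 24738) - 15870 = (3481/16 - 24738) - 15870 = -392327/16 - 15870 = -646247/16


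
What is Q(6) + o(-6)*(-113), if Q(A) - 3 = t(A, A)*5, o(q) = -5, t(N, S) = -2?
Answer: 558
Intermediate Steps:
Q(A) = -7 (Q(A) = 3 - 2*5 = 3 - 10 = -7)
Q(6) + o(-6)*(-113) = -7 - 5*(-113) = -7 + 565 = 558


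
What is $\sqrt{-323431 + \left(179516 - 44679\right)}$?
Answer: $i \sqrt{188594} \approx 434.27 i$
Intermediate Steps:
$\sqrt{-323431 + \left(179516 - 44679\right)} = \sqrt{-323431 + 134837} = \sqrt{-188594} = i \sqrt{188594}$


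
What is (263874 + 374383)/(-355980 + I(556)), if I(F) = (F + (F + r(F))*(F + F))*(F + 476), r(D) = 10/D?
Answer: 638257/638295156 ≈ 0.00099994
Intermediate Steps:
I(F) = (476 + F)*(F + 2*F*(F + 10/F)) (I(F) = (F + (F + 10/F)*(F + F))*(F + 476) = (F + (F + 10/F)*(2*F))*(476 + F) = (F + 2*F*(F + 10/F))*(476 + F) = (476 + F)*(F + 2*F*(F + 10/F)))
(263874 + 374383)/(-355980 + I(556)) = (263874 + 374383)/(-355980 + (9520 + 556*(496 + 2*556² + 953*556))) = 638257/(-355980 + (9520 + 556*(496 + 2*309136 + 529868))) = 638257/(-355980 + (9520 + 556*(496 + 618272 + 529868))) = 638257/(-355980 + (9520 + 556*1148636)) = 638257/(-355980 + (9520 + 638641616)) = 638257/(-355980 + 638651136) = 638257/638295156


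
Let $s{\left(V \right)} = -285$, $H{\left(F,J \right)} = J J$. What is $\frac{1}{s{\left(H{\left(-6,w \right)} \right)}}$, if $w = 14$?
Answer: $- \frac{1}{285} \approx -0.0035088$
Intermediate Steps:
$H{\left(F,J \right)} = J^{2}$
$\frac{1}{s{\left(H{\left(-6,w \right)} \right)}} = \frac{1}{-285} = - \frac{1}{285}$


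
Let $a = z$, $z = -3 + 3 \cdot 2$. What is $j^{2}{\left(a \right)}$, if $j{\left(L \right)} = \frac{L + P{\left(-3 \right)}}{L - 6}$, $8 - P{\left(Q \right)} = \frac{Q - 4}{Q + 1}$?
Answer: $\frac{25}{4} \approx 6.25$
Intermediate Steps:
$P{\left(Q \right)} = 8 - \frac{-4 + Q}{1 + Q}$ ($P{\left(Q \right)} = 8 - \frac{Q - 4}{Q + 1} = 8 - \frac{-4 + Q}{1 + Q}$)
$z = 3$ ($z = -3 + 6 = 3$)
$a = 3$
$j{\left(L \right)} = \frac{\frac{9}{2} + L}{-6 + L}$ ($j{\left(L \right)} = \frac{L + \frac{12 + 7 \left(-3\right)}{1 - 3}}{L - 6} = \frac{L + \frac{12 - 21}{-2}}{-6 + L} = \frac{L - - \frac{9}{2}}{-6 + L} = \frac{L + \frac{9}{2}}{-6 + L} = \frac{\frac{9}{2} + L}{-6 + L}$)
$j^{2}{\left(a \right)} = \left(\frac{\frac{9}{2} + 3}{-6 + 3}\right)^{2} = \left(\frac{1}{-3} \cdot \frac{15}{2}\right)^{2} = \left(\left(- \frac{1}{3}\right) \frac{15}{2}\right)^{2} = \left(- \frac{5}{2}\right)^{2} = \frac{25}{4}$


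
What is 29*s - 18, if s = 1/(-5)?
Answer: -119/5 ≈ -23.800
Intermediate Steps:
s = -1/5 ≈ -0.20000
29*s - 18 = 29*(-1/5) - 18 = -29/5 - 18 = -119/5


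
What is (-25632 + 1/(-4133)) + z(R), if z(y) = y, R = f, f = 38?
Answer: -105780003/4133 ≈ -25594.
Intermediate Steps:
R = 38
(-25632 + 1/(-4133)) + z(R) = (-25632 + 1/(-4133)) + 38 = (-25632 - 1/4133) + 38 = -105937057/4133 + 38 = -105780003/4133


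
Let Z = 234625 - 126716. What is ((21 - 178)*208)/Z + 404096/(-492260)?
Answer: -14920209456/13279821085 ≈ -1.1235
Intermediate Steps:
Z = 107909
((21 - 178)*208)/Z + 404096/(-492260) = ((21 - 178)*208)/107909 + 404096/(-492260) = -157*208*(1/107909) + 404096*(-1/492260) = -32656*1/107909 - 101024/123065 = -32656/107909 - 101024/123065 = -14920209456/13279821085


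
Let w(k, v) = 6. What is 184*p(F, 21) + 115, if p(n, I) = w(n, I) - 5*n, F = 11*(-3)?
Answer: 31579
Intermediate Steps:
F = -33
p(n, I) = 6 - 5*n
184*p(F, 21) + 115 = 184*(6 - 5*(-33)) + 115 = 184*(6 + 165) + 115 = 184*171 + 115 = 31464 + 115 = 31579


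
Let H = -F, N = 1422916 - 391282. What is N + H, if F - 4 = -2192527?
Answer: 3224157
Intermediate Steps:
F = -2192523 (F = 4 - 2192527 = -2192523)
N = 1031634
H = 2192523 (H = -1*(-2192523) = 2192523)
N + H = 1031634 + 2192523 = 3224157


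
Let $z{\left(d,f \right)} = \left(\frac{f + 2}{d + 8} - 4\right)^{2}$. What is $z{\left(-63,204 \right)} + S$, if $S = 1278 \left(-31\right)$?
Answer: $- \frac{119662974}{3025} \approx -39558.0$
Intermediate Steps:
$S = -39618$
$z{\left(d,f \right)} = \left(-4 + \frac{2 + f}{8 + d}\right)^{2}$ ($z{\left(d,f \right)} = \left(\frac{2 + f}{8 + d} - 4\right)^{2} = \left(-4 + \frac{2 + f}{8 + d}\right)^{2}$)
$z{\left(-63,204 \right)} + S = \frac{\left(30 - 204 + 4 \left(-63\right)\right)^{2}}{\left(8 - 63\right)^{2}} - 39618 = \frac{\left(30 - 204 - 252\right)^{2}}{3025} - 39618 = \frac{\left(-426\right)^{2}}{3025} - 39618 = \frac{1}{3025} \cdot 181476 - 39618 = \frac{181476}{3025} - 39618 = - \frac{119662974}{3025}$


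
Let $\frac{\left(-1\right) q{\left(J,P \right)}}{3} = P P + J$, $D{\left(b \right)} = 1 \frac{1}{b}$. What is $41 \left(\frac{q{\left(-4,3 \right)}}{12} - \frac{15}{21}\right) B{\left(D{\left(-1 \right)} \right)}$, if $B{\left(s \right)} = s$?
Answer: $\frac{2255}{28} \approx 80.536$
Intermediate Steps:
$D{\left(b \right)} = \frac{1}{b}$
$q{\left(J,P \right)} = - 3 J - 3 P^{2}$ ($q{\left(J,P \right)} = - 3 \left(P P + J\right) = - 3 \left(P^{2} + J\right) = - 3 \left(J + P^{2}\right) = - 3 J - 3 P^{2}$)
$41 \left(\frac{q{\left(-4,3 \right)}}{12} - \frac{15}{21}\right) B{\left(D{\left(-1 \right)} \right)} = \frac{41 \left(\frac{\left(-3\right) \left(-4\right) - 3 \cdot 3^{2}}{12} - \frac{15}{21}\right)}{-1} = 41 \left(\left(12 - 27\right) \frac{1}{12} - \frac{5}{7}\right) \left(-1\right) = 41 \left(\left(-15\right) \frac{1}{12} - \frac{5}{7}\right) \left(-1\right) = 41 \left(- \frac{5}{4} - \frac{5}{7}\right) \left(-1\right) = 41 \left(- \frac{55}{28}\right) \left(-1\right) = \left(- \frac{2255}{28}\right) \left(-1\right) = \frac{2255}{28}$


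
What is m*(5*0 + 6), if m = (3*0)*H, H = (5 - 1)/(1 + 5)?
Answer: 0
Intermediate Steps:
H = ⅔ (H = 4/6 = 4*(⅙) = ⅔ ≈ 0.66667)
m = 0 (m = (3*0)*(⅔) = 0*(⅔) = 0)
m*(5*0 + 6) = 0*(5*0 + 6) = 0*(0 + 6) = 0*6 = 0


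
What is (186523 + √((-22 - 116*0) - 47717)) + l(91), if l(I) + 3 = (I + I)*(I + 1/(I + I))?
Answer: 203083 + I*√47739 ≈ 2.0308e+5 + 218.49*I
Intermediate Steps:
l(I) = -3 + 2*I*(I + 1/(2*I)) (l(I) = -3 + (I + I)*(I + 1/(I + I)) = -3 + (2*I)*(I + 1/(2*I)) = -3 + 2*I*(I + 1/(2*I)))
(186523 + √((-22 - 116*0) - 47717)) + l(91) = (186523 + √((-22 - 116*0) - 47717)) + (-2 + 2*91²) = (186523 + √((-22 + 0) - 47717)) + (-2 + 2*8281) = (186523 + √(-22 - 47717)) + (-2 + 16562) = (186523 + √(-47739)) + 16560 = (186523 + I*√47739) + 16560 = 203083 + I*√47739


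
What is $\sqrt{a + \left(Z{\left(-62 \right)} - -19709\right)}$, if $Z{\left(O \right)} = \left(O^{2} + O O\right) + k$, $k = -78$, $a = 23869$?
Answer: $2 \sqrt{12797} \approx 226.25$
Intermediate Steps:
$Z{\left(O \right)} = -78 + 2 O^{2}$ ($Z{\left(O \right)} = \left(O^{2} + O O\right) - 78 = \left(O^{2} + O^{2}\right) - 78 = 2 O^{2} - 78 = -78 + 2 O^{2}$)
$\sqrt{a + \left(Z{\left(-62 \right)} - -19709\right)} = \sqrt{23869 - \left(-19631 - 7688\right)} = \sqrt{23869 + \left(\left(-78 + 2 \cdot 3844\right) + 19709\right)} = \sqrt{23869 + \left(\left(-78 + 7688\right) + 19709\right)} = \sqrt{23869 + \left(7610 + 19709\right)} = \sqrt{23869 + 27319} = \sqrt{51188} = 2 \sqrt{12797}$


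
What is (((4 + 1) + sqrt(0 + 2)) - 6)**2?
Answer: (1 - sqrt(2))**2 ≈ 0.17157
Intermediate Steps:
(((4 + 1) + sqrt(0 + 2)) - 6)**2 = ((5 + sqrt(2)) - 6)**2 = (-1 + sqrt(2))**2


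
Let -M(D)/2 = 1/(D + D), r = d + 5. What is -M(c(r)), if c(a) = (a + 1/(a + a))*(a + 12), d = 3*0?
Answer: 10/867 ≈ 0.011534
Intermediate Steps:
d = 0
r = 5 (r = 0 + 5 = 5)
c(a) = (12 + a)*(a + 1/(2*a)) (c(a) = (a + 1/(2*a))*(12 + a) = (12 + a)*(a + 1/(2*a)))
M(D) = -1/D (M(D) = -2/(D + D) = -2*1/(2*D) = -1/D)
-M(c(r)) = -(-1)/(1/2 + 5**2 + 6/5 + 12*5) = -(-1)/(1/2 + 25 + 6*(1/5) + 60) = -(-1)/(1/2 + 25 + 6/5 + 60) = -(-1)/867/10 = -(-1)*10/867 = -1*(-10/867) = 10/867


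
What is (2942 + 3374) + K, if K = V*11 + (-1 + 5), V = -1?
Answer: 6309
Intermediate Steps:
K = -7 (K = -1*11 + (-1 + 5) = -11 + 4 = -7)
(2942 + 3374) + K = (2942 + 3374) - 7 = 6316 - 7 = 6309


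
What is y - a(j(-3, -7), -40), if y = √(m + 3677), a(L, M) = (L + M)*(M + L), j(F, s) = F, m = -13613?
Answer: -1849 + 12*I*√69 ≈ -1849.0 + 99.679*I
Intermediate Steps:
a(L, M) = (L + M)² (a(L, M) = (L + M)*(L + M) = (L + M)²)
y = 12*I*√69 (y = √(-13613 + 3677) = √(-9936) = 12*I*√69 ≈ 99.679*I)
y - a(j(-3, -7), -40) = 12*I*√69 - (-3 - 40)² = 12*I*√69 - 1*(-43)² = 12*I*√69 - 1*1849 = 12*I*√69 - 1849 = -1849 + 12*I*√69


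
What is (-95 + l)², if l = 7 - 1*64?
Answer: 23104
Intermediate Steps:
l = -57 (l = 7 - 64 = -57)
(-95 + l)² = (-95 - 57)² = (-152)² = 23104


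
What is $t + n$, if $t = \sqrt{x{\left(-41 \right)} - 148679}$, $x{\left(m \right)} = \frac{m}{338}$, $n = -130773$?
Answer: $-130773 + \frac{3 i \sqrt{11167454}}{26} \approx -1.3077 \cdot 10^{5} + 385.59 i$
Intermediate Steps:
$x{\left(m \right)} = \frac{m}{338}$ ($x{\left(m \right)} = m \frac{1}{338} = \frac{m}{338}$)
$t = \frac{3 i \sqrt{11167454}}{26}$ ($t = \sqrt{\frac{1}{338} \left(-41\right) - 148679} = \sqrt{- \frac{41}{338} - 148679} = \sqrt{- \frac{50253543}{338}} = \frac{3 i \sqrt{11167454}}{26} \approx 385.59 i$)
$t + n = \frac{3 i \sqrt{11167454}}{26} - 130773 = -130773 + \frac{3 i \sqrt{11167454}}{26}$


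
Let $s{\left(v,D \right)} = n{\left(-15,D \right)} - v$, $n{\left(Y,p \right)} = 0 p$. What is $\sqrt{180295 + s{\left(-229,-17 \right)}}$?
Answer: $2 \sqrt{45131} \approx 424.88$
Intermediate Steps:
$n{\left(Y,p \right)} = 0$
$s{\left(v,D \right)} = - v$ ($s{\left(v,D \right)} = 0 - v = - v$)
$\sqrt{180295 + s{\left(-229,-17 \right)}} = \sqrt{180295 - -229} = \sqrt{180295 + 229} = \sqrt{180524} = 2 \sqrt{45131}$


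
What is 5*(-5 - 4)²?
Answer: 405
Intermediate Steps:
5*(-5 - 4)² = 5*(-9)² = 5*81 = 405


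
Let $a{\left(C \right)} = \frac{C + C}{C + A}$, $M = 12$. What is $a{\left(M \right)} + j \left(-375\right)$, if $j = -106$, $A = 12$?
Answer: $39751$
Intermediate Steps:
$a{\left(C \right)} = \frac{2 C}{12 + C}$ ($a{\left(C \right)} = \frac{C + C}{C + 12} = \frac{2 C}{12 + C}$)
$a{\left(M \right)} + j \left(-375\right) = 2 \cdot 12 \frac{1}{12 + 12} - -39750 = 2 \cdot 12 \cdot \frac{1}{24} + 39750 = 1 + 39750 = 39751$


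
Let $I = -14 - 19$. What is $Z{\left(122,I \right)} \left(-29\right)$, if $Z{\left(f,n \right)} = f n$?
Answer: $116754$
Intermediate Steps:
$I = -33$ ($I = -14 - 19 = -33$)
$Z{\left(122,I \right)} \left(-29\right) = 122 \left(-33\right) \left(-29\right) = \left(-4026\right) \left(-29\right) = 116754$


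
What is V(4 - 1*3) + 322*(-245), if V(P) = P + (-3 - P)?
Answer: -78893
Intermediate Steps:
V(P) = -3
V(4 - 1*3) + 322*(-245) = -3 + 322*(-245) = -3 - 78890 = -78893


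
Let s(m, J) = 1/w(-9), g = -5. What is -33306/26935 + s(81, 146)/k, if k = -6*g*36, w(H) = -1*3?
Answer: -4317535/3490776 ≈ -1.2368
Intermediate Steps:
w(H) = -3
s(m, J) = -⅓ (s(m, J) = 1/(-3) = -⅓)
k = 1080 (k = -6*(-5)*36 = 30*36 = 1080)
-33306/26935 + s(81, 146)/k = -33306/26935 - ⅓/1080 = -33306*1/26935 - ⅓*1/1080 = -33306/26935 - 1/3240 = -4317535/3490776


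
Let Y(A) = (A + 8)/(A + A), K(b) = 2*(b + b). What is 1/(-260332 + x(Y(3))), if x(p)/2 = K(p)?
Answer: -3/780952 ≈ -3.8415e-6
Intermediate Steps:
K(b) = 4*b (K(b) = 2*(2*b) = 4*b)
Y(A) = (8 + A)/(2*A) (Y(A) = (8 + A)/((2*A)) = (8 + A)*(1/(2*A)) = (8 + A)/(2*A))
x(p) = 8*p (x(p) = 2*(4*p) = 8*p)
1/(-260332 + x(Y(3))) = 1/(-260332 + 8*((1/2)*(8 + 3)/3)) = 1/(-260332 + 8*((1/2)*(1/3)*11)) = 1/(-260332 + 8*(11/6)) = 1/(-260332 + 44/3) = 1/(-780952/3) = -3/780952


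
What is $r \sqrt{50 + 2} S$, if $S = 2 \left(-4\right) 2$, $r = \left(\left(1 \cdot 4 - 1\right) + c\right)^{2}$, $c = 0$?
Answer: $- 288 \sqrt{13} \approx -1038.4$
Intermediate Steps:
$r = 9$ ($r = \left(\left(1 \cdot 4 - 1\right) + 0\right)^{2} = \left(\left(4 - 1\right) + 0\right)^{2} = \left(3 + 0\right)^{2} = 3^{2} = 9$)
$S = -16$ ($S = \left(-8\right) 2 = -16$)
$r \sqrt{50 + 2} S = 9 \sqrt{50 + 2} \left(-16\right) = 9 \sqrt{52} \left(-16\right) = 9 \cdot 2 \sqrt{13} \left(-16\right) = 18 \sqrt{13} \left(-16\right) = - 288 \sqrt{13}$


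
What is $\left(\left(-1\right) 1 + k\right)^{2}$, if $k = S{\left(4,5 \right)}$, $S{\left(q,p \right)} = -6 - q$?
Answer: $121$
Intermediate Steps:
$k = -10$ ($k = -6 - 4 = -10$)
$\left(\left(-1\right) 1 + k\right)^{2} = \left(\left(-1\right) 1 - 10\right)^{2} = \left(-1 - 10\right)^{2} = \left(-11\right)^{2} = 121$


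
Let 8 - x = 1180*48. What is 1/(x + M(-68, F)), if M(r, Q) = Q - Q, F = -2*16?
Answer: -1/56632 ≈ -1.7658e-5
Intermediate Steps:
x = -56632 (x = 8 - 1180*48 = 8 - 1*56640 = 8 - 56640 = -56632)
F = -32
M(r, Q) = 0
1/(x + M(-68, F)) = 1/(-56632 + 0) = 1/(-56632) = -1/56632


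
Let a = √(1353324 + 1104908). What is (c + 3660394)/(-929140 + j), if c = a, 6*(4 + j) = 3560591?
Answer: -21962364/2014273 - 84*√12542/2014273 ≈ -10.908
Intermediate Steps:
j = 3560567/6 (j = -4 + (⅙)*3560591 = -4 + 3560591/6 = 3560567/6 ≈ 5.9343e+5)
a = 14*√12542 (a = √2458232 = 14*√12542 ≈ 1567.9)
c = 14*√12542 ≈ 1567.9
(c + 3660394)/(-929140 + j) = (14*√12542 + 3660394)/(-929140 + 3560567/6) = (3660394 + 14*√12542)/(-2014273/6) = (3660394 + 14*√12542)*(-6/2014273) = -21962364/2014273 - 84*√12542/2014273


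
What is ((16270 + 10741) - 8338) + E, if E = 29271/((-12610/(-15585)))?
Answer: 138331013/2522 ≈ 54850.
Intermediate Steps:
E = 91237707/2522 (E = 29271/((-12610*(-1/15585))) = 29271/(2522/3117) = 29271*(3117/2522) = 91237707/2522 ≈ 36177.)
((16270 + 10741) - 8338) + E = ((16270 + 10741) - 8338) + 91237707/2522 = (27011 - 8338) + 91237707/2522 = 18673 + 91237707/2522 = 138331013/2522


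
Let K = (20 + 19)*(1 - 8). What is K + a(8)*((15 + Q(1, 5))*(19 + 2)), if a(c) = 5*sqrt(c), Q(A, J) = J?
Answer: -273 + 4200*sqrt(2) ≈ 5666.7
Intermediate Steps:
K = -273 (K = 39*(-7) = -273)
K + a(8)*((15 + Q(1, 5))*(19 + 2)) = -273 + (5*sqrt(8))*((15 + 5)*(19 + 2)) = -273 + (5*(2*sqrt(2)))*(20*21) = -273 + (10*sqrt(2))*420 = -273 + 4200*sqrt(2)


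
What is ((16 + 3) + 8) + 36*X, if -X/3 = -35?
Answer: 3807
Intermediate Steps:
X = 105 (X = -3*(-35) = 105)
((16 + 3) + 8) + 36*X = ((16 + 3) + 8) + 36*105 = (19 + 8) + 3780 = 27 + 3780 = 3807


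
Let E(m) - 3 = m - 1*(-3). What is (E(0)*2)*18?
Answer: 216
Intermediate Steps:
E(m) = 6 + m (E(m) = 3 + (m - 1*(-3)) = 3 + (m + 3) = 3 + (3 + m) = 6 + m)
(E(0)*2)*18 = ((6 + 0)*2)*18 = (6*2)*18 = 12*18 = 216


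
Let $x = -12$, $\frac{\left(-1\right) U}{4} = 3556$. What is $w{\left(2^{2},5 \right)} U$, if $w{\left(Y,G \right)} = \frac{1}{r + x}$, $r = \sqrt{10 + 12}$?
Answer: $\frac{85344}{61} + \frac{7112 \sqrt{22}}{61} \approx 1945.9$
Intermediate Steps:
$U = -14224$ ($U = \left(-4\right) 3556 = -14224$)
$r = \sqrt{22} \approx 4.6904$
$w{\left(Y,G \right)} = \frac{1}{-12 + \sqrt{22}}$ ($w{\left(Y,G \right)} = \frac{1}{\sqrt{22} - 12} = \frac{1}{-12 + \sqrt{22}}$)
$w{\left(2^{2},5 \right)} U = \left(- \frac{6}{61} - \frac{\sqrt{22}}{122}\right) \left(-14224\right) = \frac{85344}{61} + \frac{7112 \sqrt{22}}{61}$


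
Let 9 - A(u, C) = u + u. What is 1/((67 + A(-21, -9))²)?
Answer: 1/13924 ≈ 7.1818e-5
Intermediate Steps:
A(u, C) = 9 - 2*u (A(u, C) = 9 - (u + u) = 9 - 2*u)
1/((67 + A(-21, -9))²) = 1/((67 + (9 - 2*(-21)))²) = 1/((67 + (9 + 42))²) = 1/((67 + 51)²) = 1/(118²) = 1/13924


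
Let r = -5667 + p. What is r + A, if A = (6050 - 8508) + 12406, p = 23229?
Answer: 27510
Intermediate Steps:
r = 17562 (r = -5667 + 23229 = 17562)
A = 9948 (A = -2458 + 12406 = 9948)
r + A = 17562 + 9948 = 27510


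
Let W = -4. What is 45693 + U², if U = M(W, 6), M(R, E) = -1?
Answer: 45694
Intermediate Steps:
U = -1
45693 + U² = 45693 + (-1)² = 45693 + 1 = 45694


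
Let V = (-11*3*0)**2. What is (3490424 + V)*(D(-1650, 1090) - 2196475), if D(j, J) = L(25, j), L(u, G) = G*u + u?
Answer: -7810521784800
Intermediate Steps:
L(u, G) = u + G*u
D(j, J) = 25 + 25*j (D(j, J) = 25*(1 + j) = 25 + 25*j)
V = 0 (V = (-33*0)**2 = 0**2 = 0)
(3490424 + V)*(D(-1650, 1090) - 2196475) = (3490424 + 0)*((25 + 25*(-1650)) - 2196475) = 3490424*((25 - 41250) - 2196475) = 3490424*(-41225 - 2196475) = 3490424*(-2237700) = -7810521784800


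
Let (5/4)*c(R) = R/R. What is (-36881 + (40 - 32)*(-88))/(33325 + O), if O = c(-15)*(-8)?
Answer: -187925/166593 ≈ -1.1280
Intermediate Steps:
c(R) = ⅘ (c(R) = 4*(R/R)/5 = (⅘)*1 = ⅘)
O = -32/5 (O = (⅘)*(-8) = -32/5 ≈ -6.4000)
(-36881 + (40 - 32)*(-88))/(33325 + O) = (-36881 + (40 - 32)*(-88))/(33325 - 32/5) = (-36881 + 8*(-88))/(166593/5) = (-36881 - 704)*(5/166593) = -37585*5/166593 = -187925/166593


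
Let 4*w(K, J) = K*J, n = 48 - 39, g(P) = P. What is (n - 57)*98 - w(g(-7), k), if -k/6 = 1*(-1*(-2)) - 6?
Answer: -4662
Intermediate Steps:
n = 9
k = 24 (k = -6*(1*(-1*(-2)) - 6) = -6*(1*2 - 6) = -6*(2 - 6) = -6*(-4) = 24)
w(K, J) = J*K/4 (w(K, J) = (K*J)/4 = (J*K)/4 = J*K/4)
(n - 57)*98 - w(g(-7), k) = (9 - 57)*98 - 24*(-7)/4 = -48*98 - 1*(-42) = -4704 + 42 = -4662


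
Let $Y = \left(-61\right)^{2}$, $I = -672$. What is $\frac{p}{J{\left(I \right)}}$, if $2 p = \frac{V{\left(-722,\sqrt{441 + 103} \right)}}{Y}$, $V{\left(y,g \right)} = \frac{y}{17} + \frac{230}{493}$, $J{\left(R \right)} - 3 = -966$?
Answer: $\frac{10354}{1766578239} \approx 5.861 \cdot 10^{-6}$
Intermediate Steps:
$J{\left(R \right)} = -963$ ($J{\left(R \right)} = 3 - 966 = -963$)
$Y = 3721$
$V{\left(y,g \right)} = \frac{230}{493} + \frac{y}{17}$ ($V{\left(y,g \right)} = y \frac{1}{17} + 230 \cdot \frac{1}{493} = \frac{y}{17} + \frac{230}{493} = \frac{230}{493} + \frac{y}{17}$)
$p = - \frac{10354}{1834453}$ ($p = \frac{\left(\frac{230}{493} + \frac{1}{17} \left(-722\right)\right) \frac{1}{3721}}{2} = \frac{\left(\frac{230}{493} - \frac{722}{17}\right) \frac{1}{3721}}{2} = \frac{\left(- \frac{20708}{493}\right) \frac{1}{3721}}{2} = \frac{1}{2} \left(- \frac{20708}{1834453}\right) = - \frac{10354}{1834453} \approx -0.0056442$)
$\frac{p}{J{\left(I \right)}} = - \frac{10354}{1834453 \left(-963\right)} = \left(- \frac{10354}{1834453}\right) \left(- \frac{1}{963}\right) = \frac{10354}{1766578239}$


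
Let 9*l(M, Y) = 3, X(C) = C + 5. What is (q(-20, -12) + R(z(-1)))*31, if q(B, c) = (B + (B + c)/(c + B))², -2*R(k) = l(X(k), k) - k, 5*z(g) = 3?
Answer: 167927/15 ≈ 11195.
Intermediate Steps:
X(C) = 5 + C
l(M, Y) = ⅓ (l(M, Y) = (⅑)*3 = ⅓)
z(g) = ⅗ (z(g) = (⅕)*3 = ⅗)
R(k) = -⅙ + k/2 (R(k) = -(⅓ - k)/2 = -⅙ + k/2)
q(B, c) = (1 + B)² (q(B, c) = (B + (B + c)/(B + c))² = (B + 1)² = (1 + B)²)
(q(-20, -12) + R(z(-1)))*31 = ((1 + (-20)² + 2*(-20)) + (-⅙ + (½)*(⅗)))*31 = ((1 + 400 - 40) + (-⅙ + 3/10))*31 = (361 + 2/15)*31 = (5417/15)*31 = 167927/15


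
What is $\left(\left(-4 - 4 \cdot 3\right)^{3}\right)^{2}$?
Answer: $16777216$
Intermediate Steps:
$\left(\left(-4 - 4 \cdot 3\right)^{3}\right)^{2} = \left(\left(-4 - 12\right)^{3}\right)^{2} = \left(\left(-16\right)^{3}\right)^{2} = \left(-4096\right)^{2} = 16777216$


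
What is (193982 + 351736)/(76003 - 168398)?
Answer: -545718/92395 ≈ -5.9064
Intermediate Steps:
(193982 + 351736)/(76003 - 168398) = 545718/(-92395) = 545718*(-1/92395) = -545718/92395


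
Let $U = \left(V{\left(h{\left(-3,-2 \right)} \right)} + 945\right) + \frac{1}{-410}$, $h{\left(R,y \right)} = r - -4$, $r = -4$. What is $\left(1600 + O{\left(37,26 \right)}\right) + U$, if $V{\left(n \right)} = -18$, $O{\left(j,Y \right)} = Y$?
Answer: $\frac{1046729}{410} \approx 2553.0$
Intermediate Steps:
$h{\left(R,y \right)} = 0$ ($h{\left(R,y \right)} = -4 - -4 = -4 + 4 = 0$)
$U = \frac{380069}{410}$ ($U = \left(-18 + 945\right) + \frac{1}{-410} = 927 - \frac{1}{410} = \frac{380069}{410} \approx 927.0$)
$\left(1600 + O{\left(37,26 \right)}\right) + U = \left(1600 + 26\right) + \frac{380069}{410} = 1626 + \frac{380069}{410} = \frac{1046729}{410}$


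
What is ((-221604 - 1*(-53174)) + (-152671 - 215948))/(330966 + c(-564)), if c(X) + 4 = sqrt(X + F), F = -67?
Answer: -177742811138/109535846075 + 537049*I*sqrt(631)/109535846075 ≈ -1.6227 + 0.00012316*I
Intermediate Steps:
c(X) = -4 + sqrt(-67 + X) (c(X) = -4 + sqrt(X - 67) = -4 + sqrt(-67 + X))
((-221604 - 1*(-53174)) + (-152671 - 215948))/(330966 + c(-564)) = ((-221604 - 1*(-53174)) + (-152671 - 215948))/(330966 + (-4 + sqrt(-67 - 564))) = ((-221604 + 53174) - 368619)/(330966 + (-4 + sqrt(-631))) = (-168430 - 368619)/(330966 + (-4 + I*sqrt(631))) = -537049/(330962 + I*sqrt(631))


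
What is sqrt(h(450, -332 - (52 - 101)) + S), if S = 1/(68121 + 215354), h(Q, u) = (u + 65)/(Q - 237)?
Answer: I*sqrt(149253360903759)/12076035 ≈ 1.0117*I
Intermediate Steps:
h(Q, u) = (65 + u)/(-237 + Q)
S = 1/283475 ≈ 3.5276e-6
sqrt(h(450, -332 - (52 - 101)) + S) = sqrt((65 + (-332 - (52 - 101)))/(-237 + 450) + 1/283475) = sqrt((65 + (-332 - 1*(-49)))/213 + 1/283475) = sqrt((65 + (-332 + 49))/213 + 1/283475) = sqrt((65 - 283)/213 + 1/283475) = sqrt((1/213)*(-218) + 1/283475) = sqrt(-218/213 + 1/283475) = sqrt(-61797337/60380175) = I*sqrt(149253360903759)/12076035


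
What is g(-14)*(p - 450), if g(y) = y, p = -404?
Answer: 11956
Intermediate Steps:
g(-14)*(p - 450) = -14*(-404 - 450) = -14*(-854) = 11956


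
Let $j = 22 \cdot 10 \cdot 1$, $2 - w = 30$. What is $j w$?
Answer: $-6160$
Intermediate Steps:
$w = -28$ ($w = 2 - 30 = -28$)
$j = 220$ ($j = 220 \cdot 1 = 220$)
$j w = 220 \left(-28\right) = -6160$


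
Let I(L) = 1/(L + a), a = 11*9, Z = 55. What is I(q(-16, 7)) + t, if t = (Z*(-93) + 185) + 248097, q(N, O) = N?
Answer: 20182862/83 ≈ 2.4317e+5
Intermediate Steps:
a = 99
t = 243167 (t = (55*(-93) + 185) + 248097 = (-5115 + 185) + 248097 = -4930 + 248097 = 243167)
I(L) = 1/(99 + L) (I(L) = 1/(L + 99) = 1/(99 + L))
I(q(-16, 7)) + t = 1/(99 - 16) + 243167 = 1/83 + 243167 = 20182862/83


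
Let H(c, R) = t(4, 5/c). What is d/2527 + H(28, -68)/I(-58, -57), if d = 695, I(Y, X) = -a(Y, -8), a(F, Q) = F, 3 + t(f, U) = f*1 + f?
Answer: 52945/146566 ≈ 0.36124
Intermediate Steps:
t(f, U) = -3 + 2*f (t(f, U) = -3 + (f*1 + f) = -3 + (f + f) = -3 + 2*f)
H(c, R) = 5 (H(c, R) = -3 + 2*4 = -3 + 8 = 5)
I(Y, X) = -Y
d/2527 + H(28, -68)/I(-58, -57) = 695/2527 + 5/((-1*(-58))) = 695*(1/2527) + 5/58 = 695/2527 + 5*(1/58) = 695/2527 + 5/58 = 52945/146566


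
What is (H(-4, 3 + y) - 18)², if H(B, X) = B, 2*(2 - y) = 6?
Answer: 484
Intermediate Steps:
y = -1 (y = 2 - ½*6 = 2 - 3 = -1)
(H(-4, 3 + y) - 18)² = (-4 - 18)² = (-22)² = 484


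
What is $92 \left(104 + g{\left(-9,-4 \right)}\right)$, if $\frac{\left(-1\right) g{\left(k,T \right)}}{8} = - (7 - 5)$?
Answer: $11040$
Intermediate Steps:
$g{\left(k,T \right)} = 16$ ($g{\left(k,T \right)} = - 8 \left(- (7 - 5)\right) = - 8 \left(\left(-1\right) 2\right) = \left(-8\right) \left(-2\right) = 16$)
$92 \left(104 + g{\left(-9,-4 \right)}\right) = 92 \left(104 + 16\right) = 92 \cdot 120 = 11040$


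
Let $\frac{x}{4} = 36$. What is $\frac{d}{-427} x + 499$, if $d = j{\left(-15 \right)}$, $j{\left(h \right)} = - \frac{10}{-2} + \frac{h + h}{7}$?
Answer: $\frac{1490791}{2989} \approx 498.76$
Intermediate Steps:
$j{\left(h \right)} = 5 + \frac{2 h}{7}$ ($j{\left(h \right)} = \left(-10\right) \left(- \frac{1}{2}\right) + 2 h \frac{1}{7} = 5 + \frac{2 h}{7}$)
$x = 144$ ($x = 4 \cdot 36 = 144$)
$d = \frac{5}{7}$ ($d = 5 + \frac{2}{7} \left(-15\right) = 5 - \frac{30}{7} = \frac{5}{7} \approx 0.71429$)
$\frac{d}{-427} x + 499 = \frac{5}{7 \left(-427\right)} 144 + 499 = \frac{5}{7} \left(- \frac{1}{427}\right) 144 + 499 = \left(- \frac{5}{2989}\right) 144 + 499 = - \frac{720}{2989} + 499 = \frac{1490791}{2989}$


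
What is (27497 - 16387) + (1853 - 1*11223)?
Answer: 1740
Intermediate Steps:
(27497 - 16387) + (1853 - 1*11223) = 11110 + (1853 - 11223) = 11110 - 9370 = 1740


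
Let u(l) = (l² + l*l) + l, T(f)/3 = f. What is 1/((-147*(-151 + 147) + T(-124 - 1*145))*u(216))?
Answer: -1/20482632 ≈ -4.8822e-8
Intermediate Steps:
T(f) = 3*f
u(l) = l + 2*l² (u(l) = (l² + l²) + l = 2*l² + l = l + 2*l²)
1/((-147*(-151 + 147) + T(-124 - 1*145))*u(216)) = 1/((-147*(-151 + 147) + 3*(-124 - 1*145))*((216*(1 + 2*216)))) = 1/((-147*(-4) + 3*(-124 - 145))*((216*(1 + 432)))) = 1/((588 + 3*(-269))*((216*433))) = 1/((588 - 807)*93528) = (1/93528)/(-219) = -1/219*1/93528 = -1/20482632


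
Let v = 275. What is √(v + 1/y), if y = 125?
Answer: 2*√42970/25 ≈ 16.583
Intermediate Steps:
√(v + 1/y) = √(275 + 1/125) = √(34376/125) = 2*√42970/25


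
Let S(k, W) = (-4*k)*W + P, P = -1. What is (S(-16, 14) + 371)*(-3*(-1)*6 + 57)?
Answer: 94950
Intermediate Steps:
S(k, W) = -1 - 4*W*k (S(k, W) = (-4*k)*W - 1 = -4*W*k - 1 = -1 - 4*W*k)
(S(-16, 14) + 371)*(-3*(-1)*6 + 57) = ((-1 - 4*14*(-16)) + 371)*(-3*(-1)*6 + 57) = ((-1 + 896) + 371)*(3*6 + 57) = (895 + 371)*(18 + 57) = 1266*75 = 94950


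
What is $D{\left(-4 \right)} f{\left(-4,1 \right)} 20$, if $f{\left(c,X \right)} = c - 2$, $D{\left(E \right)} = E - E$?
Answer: $0$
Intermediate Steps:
$D{\left(E \right)} = 0$
$f{\left(c,X \right)} = -2 + c$
$D{\left(-4 \right)} f{\left(-4,1 \right)} 20 = 0 \left(-2 - 4\right) 20 = 0 \left(-6\right) 20 = 0 \cdot 20 = 0$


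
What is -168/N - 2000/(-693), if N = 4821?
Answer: 3175192/1113651 ≈ 2.8512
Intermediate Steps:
-168/N - 2000/(-693) = -168/4821 - 2000/(-693) = -168*1/4821 - 2000*(-1/693) = -56/1607 + 2000/693 = 3175192/1113651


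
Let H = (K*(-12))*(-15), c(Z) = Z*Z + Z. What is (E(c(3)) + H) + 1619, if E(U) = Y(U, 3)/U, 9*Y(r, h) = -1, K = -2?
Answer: 135971/108 ≈ 1259.0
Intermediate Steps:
c(Z) = Z + Z**2 (c(Z) = Z**2 + Z = Z + Z**2)
Y(r, h) = -1/9 (Y(r, h) = (1/9)*(-1) = -1/9)
E(U) = -1/(9*U)
H = -360 (H = -2*(-12)*(-15) = 24*(-15) = -360)
(E(c(3)) + H) + 1619 = (-1/(3*(1 + 3))/9 - 360) + 1619 = (-1/(9*(3*4)) - 360) + 1619 = (-1/9/12 - 360) + 1619 = (-1/9*1/12 - 360) + 1619 = (-1/108 - 360) + 1619 = -38881/108 + 1619 = 135971/108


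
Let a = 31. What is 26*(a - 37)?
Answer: -156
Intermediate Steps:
26*(a - 37) = 26*(31 - 37) = 26*(-6) = -156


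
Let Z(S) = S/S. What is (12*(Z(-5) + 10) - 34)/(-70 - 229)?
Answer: -98/299 ≈ -0.32776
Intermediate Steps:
Z(S) = 1
(12*(Z(-5) + 10) - 34)/(-70 - 229) = (12*(1 + 10) - 34)/(-70 - 229) = (12*11 - 34)/(-299) = (132 - 34)*(-1/299) = 98*(-1/299) = -98/299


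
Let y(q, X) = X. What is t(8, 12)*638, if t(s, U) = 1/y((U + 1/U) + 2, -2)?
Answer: -319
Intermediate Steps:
t(s, U) = -½ (t(s, U) = 1/(-2) = -½)
t(8, 12)*638 = -½*638 = -319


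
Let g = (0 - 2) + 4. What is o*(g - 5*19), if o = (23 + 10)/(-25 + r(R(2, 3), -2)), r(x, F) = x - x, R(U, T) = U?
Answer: 3069/25 ≈ 122.76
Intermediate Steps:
g = 2 (g = -2 + 4 = 2)
r(x, F) = 0
o = -33/25 (o = (23 + 10)/(-25 + 0) = 33/(-25) = 33*(-1/25) = -33/25 ≈ -1.3200)
o*(g - 5*19) = -33*(2 - 5*19)/25 = -33*(2 - 95)/25 = -33/25*(-93) = 3069/25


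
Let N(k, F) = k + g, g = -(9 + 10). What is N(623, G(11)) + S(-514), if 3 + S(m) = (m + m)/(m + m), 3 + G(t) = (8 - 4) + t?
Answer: 602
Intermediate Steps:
G(t) = 1 + t (G(t) = -3 + ((8 - 4) + t) = -3 + (4 + t) = 1 + t)
g = -19 (g = -1*19 = -19)
S(m) = -2 (S(m) = -3 + (m + m)/(m + m) = -3 + (2*m)/((2*m)) = -3 + (2*m)*(1/(2*m)) = -3 + 1 = -2)
N(k, F) = -19 + k (N(k, F) = k - 19 = -19 + k)
N(623, G(11)) + S(-514) = (-19 + 623) - 2 = 604 - 2 = 602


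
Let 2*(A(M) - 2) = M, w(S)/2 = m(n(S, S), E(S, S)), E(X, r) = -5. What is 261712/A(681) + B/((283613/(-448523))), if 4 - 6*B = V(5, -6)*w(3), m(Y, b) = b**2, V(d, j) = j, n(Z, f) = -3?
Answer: 912241048/1333695 ≈ 684.00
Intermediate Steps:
w(S) = 50 (w(S) = 2*(-5)**2 = 2*25 = 50)
A(M) = 2 + M/2
B = 152/3 (B = 2/3 - (-1)*50 = 2/3 - 1/6*(-300) = 2/3 + 50 = 152/3 ≈ 50.667)
261712/A(681) + B/((283613/(-448523))) = 261712/(2 + (1/2)*681) + 152/(3*((283613/(-448523)))) = 261712/(2 + 681/2) + 152/(3*((283613*(-1/448523)))) = 261712/(685/2) + 152/(3*(-12331/19501)) = 261712*(2/685) + (152/3)*(-19501/12331) = 523424/685 - 156008/1947 = 912241048/1333695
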